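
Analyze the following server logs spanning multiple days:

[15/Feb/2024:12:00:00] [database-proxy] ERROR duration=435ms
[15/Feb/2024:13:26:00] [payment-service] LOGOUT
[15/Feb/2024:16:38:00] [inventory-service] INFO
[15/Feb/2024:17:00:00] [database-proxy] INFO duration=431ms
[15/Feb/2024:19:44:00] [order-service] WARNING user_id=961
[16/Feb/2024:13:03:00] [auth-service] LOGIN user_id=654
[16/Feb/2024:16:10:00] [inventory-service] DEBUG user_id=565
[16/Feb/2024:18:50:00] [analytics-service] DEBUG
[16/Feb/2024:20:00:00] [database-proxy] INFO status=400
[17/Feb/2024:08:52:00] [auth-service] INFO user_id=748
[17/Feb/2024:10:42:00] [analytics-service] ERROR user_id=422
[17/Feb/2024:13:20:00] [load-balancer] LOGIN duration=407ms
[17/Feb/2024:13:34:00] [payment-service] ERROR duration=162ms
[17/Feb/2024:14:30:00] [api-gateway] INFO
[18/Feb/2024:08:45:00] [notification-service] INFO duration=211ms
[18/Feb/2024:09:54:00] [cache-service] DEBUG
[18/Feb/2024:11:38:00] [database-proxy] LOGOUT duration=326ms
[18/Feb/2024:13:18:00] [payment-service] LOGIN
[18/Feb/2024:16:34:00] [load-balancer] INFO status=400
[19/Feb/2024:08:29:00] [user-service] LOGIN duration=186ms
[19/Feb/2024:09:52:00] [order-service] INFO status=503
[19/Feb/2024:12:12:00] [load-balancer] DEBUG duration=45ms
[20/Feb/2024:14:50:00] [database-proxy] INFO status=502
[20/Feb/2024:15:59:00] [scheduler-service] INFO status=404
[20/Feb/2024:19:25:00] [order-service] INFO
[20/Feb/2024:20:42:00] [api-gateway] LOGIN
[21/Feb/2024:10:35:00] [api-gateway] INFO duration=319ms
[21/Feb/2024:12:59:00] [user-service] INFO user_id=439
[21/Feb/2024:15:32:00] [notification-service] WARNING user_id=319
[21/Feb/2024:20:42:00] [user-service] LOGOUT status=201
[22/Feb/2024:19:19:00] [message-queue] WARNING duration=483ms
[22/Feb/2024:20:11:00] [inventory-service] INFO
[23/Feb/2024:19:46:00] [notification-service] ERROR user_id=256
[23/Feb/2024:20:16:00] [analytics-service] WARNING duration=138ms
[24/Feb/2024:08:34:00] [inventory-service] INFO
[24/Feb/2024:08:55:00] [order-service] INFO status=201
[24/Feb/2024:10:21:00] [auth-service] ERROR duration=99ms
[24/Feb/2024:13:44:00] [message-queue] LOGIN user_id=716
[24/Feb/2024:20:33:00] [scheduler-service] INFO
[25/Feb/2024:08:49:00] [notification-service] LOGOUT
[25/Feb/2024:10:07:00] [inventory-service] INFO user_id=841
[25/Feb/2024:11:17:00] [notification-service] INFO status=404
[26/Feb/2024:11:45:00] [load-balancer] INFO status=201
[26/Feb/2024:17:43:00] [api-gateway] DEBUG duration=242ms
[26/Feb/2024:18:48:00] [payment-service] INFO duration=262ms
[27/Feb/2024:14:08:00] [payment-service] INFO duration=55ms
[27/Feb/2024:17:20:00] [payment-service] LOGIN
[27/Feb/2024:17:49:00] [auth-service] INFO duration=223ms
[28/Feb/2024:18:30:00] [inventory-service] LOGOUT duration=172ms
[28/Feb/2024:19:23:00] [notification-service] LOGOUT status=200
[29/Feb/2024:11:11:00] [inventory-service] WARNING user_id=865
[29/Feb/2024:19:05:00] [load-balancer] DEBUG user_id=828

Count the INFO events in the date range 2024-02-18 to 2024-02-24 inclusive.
12

To filter by date range:

1. Date range: 2024-02-18 through 2024-02-24, both dates inclusive
2. Filter for INFO events whose date falls in this range
3. Count matching events: 12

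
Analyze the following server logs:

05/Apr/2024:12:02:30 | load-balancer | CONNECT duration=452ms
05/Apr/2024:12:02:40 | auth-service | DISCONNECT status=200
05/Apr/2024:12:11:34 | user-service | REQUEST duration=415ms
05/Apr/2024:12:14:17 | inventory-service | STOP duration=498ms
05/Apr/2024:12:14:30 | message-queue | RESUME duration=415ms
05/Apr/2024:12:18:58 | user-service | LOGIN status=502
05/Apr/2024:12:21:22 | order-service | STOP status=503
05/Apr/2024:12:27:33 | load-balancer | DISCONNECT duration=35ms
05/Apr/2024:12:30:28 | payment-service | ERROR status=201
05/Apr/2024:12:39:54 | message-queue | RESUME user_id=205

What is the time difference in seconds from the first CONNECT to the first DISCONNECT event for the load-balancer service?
1503

To find the time between events:

1. Locate the first CONNECT event for load-balancer: 05/Apr/2024:12:02:30
2. Locate the first DISCONNECT event for load-balancer: 05/Apr/2024:12:27:33
3. Calculate the difference: 05/Apr/2024:12:27:33 - 05/Apr/2024:12:02:30 = 1503 seconds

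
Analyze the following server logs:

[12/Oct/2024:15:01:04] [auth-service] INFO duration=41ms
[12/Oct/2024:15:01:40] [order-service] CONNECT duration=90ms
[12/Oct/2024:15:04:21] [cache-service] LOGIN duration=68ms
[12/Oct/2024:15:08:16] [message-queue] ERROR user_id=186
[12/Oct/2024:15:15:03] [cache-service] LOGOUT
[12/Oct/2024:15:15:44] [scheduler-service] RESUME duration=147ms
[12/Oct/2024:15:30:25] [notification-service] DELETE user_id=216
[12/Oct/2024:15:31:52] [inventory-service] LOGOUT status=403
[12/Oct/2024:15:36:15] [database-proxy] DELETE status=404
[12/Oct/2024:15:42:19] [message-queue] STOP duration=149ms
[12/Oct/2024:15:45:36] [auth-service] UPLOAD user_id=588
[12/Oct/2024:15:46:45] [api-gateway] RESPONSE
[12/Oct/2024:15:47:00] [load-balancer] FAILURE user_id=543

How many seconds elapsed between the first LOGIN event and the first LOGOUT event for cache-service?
642

To find the time between events:

1. Locate the first LOGIN event for cache-service: 12/Oct/2024:15:04:21
2. Locate the first LOGOUT event for cache-service: 12/Oct/2024:15:15:03
3. Calculate the difference: 12/Oct/2024:15:15:03 - 12/Oct/2024:15:04:21 = 642 seconds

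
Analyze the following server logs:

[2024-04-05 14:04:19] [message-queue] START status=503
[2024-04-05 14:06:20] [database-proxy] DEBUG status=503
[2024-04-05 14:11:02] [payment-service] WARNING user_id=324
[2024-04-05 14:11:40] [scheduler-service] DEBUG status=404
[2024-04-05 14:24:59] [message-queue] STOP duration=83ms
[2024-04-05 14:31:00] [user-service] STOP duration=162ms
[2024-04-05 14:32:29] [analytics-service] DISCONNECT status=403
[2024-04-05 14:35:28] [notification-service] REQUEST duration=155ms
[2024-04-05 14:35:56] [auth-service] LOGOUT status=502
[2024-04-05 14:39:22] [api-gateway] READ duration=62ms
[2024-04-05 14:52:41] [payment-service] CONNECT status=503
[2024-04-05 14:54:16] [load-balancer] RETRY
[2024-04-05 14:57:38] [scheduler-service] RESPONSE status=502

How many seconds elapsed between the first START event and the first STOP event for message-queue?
1240

To find the time between events:

1. Locate the first START event for message-queue: 2024-04-05 14:04:19
2. Locate the first STOP event for message-queue: 2024-04-05 14:24:59
3. Calculate the difference: 2024-04-05 14:24:59 - 2024-04-05 14:04:19 = 1240 seconds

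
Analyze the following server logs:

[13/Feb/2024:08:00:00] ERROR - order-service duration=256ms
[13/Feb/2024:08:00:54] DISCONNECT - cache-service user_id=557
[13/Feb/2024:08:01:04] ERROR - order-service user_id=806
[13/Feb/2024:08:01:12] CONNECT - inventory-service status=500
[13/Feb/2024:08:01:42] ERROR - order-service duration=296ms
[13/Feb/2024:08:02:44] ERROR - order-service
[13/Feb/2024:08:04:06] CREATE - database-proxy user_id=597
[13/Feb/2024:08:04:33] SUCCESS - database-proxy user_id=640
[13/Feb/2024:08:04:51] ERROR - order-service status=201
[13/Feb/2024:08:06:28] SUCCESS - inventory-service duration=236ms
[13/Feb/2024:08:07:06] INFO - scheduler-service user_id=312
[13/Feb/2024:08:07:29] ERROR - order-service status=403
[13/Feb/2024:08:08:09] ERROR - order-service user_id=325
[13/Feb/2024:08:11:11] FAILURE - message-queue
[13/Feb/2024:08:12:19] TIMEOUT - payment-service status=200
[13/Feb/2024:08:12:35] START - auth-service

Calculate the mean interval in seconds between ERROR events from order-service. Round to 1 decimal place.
81.5

To calculate average interval:

1. Find all ERROR events for order-service in order
2. Calculate time gaps between consecutive events
3. Compute mean of gaps: 489 / 6 = 81.5 seconds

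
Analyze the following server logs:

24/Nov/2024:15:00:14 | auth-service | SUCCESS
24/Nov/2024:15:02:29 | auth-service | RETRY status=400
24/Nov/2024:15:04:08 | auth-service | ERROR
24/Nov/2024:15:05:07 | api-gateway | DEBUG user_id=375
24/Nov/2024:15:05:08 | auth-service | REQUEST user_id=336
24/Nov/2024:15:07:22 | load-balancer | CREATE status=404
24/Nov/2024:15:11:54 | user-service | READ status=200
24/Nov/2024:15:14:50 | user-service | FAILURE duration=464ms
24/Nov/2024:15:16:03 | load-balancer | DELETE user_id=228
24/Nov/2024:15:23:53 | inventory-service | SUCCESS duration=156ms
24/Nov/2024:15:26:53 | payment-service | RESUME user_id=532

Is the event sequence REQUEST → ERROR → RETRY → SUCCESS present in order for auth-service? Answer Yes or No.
No

To verify sequence order:

1. Find all events in sequence REQUEST → ERROR → RETRY → SUCCESS for auth-service
2. Extract their timestamps
3. Check if timestamps are in ascending order
4. Result: No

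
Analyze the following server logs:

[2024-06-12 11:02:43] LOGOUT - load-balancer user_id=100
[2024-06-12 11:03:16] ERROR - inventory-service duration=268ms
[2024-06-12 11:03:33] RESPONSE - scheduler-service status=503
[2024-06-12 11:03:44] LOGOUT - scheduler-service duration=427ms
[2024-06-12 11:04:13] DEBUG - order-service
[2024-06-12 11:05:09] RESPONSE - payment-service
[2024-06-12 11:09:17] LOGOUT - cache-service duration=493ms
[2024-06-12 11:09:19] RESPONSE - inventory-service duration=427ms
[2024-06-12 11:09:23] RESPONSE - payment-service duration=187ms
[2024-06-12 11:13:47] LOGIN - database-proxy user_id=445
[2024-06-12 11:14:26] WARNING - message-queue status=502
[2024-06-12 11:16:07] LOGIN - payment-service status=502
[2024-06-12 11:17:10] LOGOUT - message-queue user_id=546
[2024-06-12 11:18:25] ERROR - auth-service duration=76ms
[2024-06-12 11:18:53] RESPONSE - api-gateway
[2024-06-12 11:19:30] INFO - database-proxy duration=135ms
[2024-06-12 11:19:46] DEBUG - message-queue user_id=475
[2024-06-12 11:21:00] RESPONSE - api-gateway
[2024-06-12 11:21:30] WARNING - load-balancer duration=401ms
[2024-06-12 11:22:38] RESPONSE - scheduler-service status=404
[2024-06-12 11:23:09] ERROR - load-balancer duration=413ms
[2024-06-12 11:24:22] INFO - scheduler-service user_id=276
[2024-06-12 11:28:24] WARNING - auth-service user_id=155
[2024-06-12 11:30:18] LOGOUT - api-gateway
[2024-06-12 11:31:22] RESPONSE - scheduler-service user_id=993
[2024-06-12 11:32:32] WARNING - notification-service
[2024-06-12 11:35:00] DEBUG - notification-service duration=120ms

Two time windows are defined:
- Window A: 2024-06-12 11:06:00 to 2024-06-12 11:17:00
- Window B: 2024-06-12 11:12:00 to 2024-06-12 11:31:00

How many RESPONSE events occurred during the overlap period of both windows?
0

To find overlap events:

1. Window A: 2024-06-12 11:06:00 to 2024-06-12 11:17:00
2. Window B: 2024-06-12 11:12:00 to 2024-06-12 11:31:00
3. Overlap period: 2024-06-12 11:12:00 to 2024-06-12 11:17:00
4. Count RESPONSE events in overlap: 0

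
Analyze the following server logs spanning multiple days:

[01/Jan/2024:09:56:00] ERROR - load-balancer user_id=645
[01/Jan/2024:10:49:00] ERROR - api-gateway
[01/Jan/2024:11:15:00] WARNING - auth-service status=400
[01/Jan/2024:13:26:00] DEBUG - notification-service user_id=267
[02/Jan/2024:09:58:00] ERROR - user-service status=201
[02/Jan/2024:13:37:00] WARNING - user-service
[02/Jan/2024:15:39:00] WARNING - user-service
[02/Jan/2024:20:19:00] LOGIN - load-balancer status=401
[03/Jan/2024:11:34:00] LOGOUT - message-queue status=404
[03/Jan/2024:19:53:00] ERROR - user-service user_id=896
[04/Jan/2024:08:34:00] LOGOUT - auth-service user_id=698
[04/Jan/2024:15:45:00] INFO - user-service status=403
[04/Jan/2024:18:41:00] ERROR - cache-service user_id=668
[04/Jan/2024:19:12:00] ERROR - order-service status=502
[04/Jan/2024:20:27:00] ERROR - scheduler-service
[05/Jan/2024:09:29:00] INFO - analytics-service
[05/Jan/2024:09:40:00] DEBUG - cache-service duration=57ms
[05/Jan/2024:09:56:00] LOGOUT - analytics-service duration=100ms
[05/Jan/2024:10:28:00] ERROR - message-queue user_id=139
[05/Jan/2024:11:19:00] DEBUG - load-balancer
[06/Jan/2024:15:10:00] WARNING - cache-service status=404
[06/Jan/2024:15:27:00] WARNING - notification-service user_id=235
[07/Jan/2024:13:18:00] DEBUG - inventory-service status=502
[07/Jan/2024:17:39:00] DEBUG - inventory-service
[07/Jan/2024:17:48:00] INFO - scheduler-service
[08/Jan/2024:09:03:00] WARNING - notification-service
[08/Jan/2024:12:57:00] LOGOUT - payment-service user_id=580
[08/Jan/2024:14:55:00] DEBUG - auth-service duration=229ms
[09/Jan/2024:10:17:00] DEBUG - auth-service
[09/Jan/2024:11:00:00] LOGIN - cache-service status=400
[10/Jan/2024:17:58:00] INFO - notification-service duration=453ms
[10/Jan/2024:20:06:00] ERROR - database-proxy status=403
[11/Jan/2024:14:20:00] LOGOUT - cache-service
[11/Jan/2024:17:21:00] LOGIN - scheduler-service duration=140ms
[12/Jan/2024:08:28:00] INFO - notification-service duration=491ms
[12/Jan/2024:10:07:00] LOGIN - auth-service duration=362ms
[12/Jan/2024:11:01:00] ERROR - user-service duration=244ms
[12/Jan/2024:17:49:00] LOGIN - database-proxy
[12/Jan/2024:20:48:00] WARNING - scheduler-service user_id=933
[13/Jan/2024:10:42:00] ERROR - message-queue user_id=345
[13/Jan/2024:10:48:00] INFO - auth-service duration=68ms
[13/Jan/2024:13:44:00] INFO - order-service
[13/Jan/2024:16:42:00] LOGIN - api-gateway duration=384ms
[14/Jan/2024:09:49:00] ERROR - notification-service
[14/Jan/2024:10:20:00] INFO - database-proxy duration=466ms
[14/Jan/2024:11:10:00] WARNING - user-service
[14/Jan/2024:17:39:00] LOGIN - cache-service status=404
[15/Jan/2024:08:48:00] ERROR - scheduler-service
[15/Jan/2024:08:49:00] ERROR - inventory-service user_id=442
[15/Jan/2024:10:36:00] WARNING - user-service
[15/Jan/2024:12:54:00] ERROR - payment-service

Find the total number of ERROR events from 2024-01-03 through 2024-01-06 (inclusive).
5

To filter by date range:

1. Date range: 2024-01-03 through 2024-01-06, both dates inclusive
2. Filter for ERROR events whose date falls in this range
3. Count matching events: 5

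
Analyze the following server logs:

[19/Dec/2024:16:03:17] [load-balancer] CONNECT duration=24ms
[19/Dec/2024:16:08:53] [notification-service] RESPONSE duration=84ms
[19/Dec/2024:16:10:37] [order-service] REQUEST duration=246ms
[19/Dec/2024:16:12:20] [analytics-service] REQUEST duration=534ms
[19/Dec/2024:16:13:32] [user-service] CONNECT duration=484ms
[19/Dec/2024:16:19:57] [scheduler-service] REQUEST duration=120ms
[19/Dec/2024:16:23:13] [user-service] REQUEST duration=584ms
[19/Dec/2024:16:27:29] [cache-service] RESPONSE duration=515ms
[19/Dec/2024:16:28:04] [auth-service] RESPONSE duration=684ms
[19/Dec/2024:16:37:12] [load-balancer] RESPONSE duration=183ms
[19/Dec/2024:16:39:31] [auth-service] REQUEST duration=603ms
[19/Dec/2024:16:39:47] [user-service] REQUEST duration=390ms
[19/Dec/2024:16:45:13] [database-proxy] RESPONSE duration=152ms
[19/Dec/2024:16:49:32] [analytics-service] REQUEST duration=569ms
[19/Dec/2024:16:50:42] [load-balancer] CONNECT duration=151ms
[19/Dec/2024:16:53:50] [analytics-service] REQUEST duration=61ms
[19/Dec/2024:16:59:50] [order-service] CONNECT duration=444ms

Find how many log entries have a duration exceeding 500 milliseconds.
6

To count timeouts:

1. Threshold: 500ms
2. Extract duration from each log entry
3. Count entries where duration > 500
4. Timeout count: 6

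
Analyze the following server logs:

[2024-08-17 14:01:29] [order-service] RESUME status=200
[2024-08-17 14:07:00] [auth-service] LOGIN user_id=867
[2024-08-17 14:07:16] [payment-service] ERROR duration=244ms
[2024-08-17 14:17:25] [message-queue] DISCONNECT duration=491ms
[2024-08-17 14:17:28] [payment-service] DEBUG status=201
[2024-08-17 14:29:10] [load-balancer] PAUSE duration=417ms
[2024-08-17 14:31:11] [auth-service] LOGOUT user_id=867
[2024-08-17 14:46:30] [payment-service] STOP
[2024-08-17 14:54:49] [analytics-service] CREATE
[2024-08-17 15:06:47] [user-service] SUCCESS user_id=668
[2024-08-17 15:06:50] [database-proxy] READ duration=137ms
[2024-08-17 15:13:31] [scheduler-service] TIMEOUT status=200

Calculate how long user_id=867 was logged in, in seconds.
1451

To calculate session duration:

1. Find LOGIN event for user_id=867: 2024-08-17 14:07:00
2. Find LOGOUT event for user_id=867: 2024-08-17 14:31:11
3. Session duration: 2024-08-17 14:31:11 - 2024-08-17 14:07:00 = 1451 seconds (24 minutes)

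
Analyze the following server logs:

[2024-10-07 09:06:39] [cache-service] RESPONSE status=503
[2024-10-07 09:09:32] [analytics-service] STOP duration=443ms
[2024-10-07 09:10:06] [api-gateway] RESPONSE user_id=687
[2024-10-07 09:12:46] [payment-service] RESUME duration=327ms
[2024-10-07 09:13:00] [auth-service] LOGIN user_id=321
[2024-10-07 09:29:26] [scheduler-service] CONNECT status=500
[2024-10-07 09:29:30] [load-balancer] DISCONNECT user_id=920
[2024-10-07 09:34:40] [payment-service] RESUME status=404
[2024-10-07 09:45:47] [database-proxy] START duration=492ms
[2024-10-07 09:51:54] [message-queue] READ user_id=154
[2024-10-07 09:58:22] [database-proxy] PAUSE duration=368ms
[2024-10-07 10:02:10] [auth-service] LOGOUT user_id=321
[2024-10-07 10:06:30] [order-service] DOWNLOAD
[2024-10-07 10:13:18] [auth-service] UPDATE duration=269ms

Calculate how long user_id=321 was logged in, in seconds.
2950

To calculate session duration:

1. Find LOGIN event for user_id=321: 2024-10-07 09:13:00
2. Find LOGOUT event for user_id=321: 2024-10-07 10:02:10
3. Session duration: 2024-10-07 10:02:10 - 2024-10-07 09:13:00 = 2950 seconds (49 minutes)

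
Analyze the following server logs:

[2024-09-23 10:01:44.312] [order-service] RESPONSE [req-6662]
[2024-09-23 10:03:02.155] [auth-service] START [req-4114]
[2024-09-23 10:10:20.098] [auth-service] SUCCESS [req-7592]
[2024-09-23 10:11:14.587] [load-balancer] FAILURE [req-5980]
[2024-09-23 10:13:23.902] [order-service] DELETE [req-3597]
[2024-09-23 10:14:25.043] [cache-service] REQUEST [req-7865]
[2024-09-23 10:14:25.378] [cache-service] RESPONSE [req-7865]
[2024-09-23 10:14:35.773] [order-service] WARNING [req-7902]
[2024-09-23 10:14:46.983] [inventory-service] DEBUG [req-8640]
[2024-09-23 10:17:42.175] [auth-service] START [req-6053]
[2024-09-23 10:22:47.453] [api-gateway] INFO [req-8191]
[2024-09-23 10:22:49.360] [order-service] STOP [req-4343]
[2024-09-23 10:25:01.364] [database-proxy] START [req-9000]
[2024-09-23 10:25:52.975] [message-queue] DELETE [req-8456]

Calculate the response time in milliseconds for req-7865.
335

To calculate latency:

1. Find REQUEST with id req-7865: 2024-09-23 10:14:25.043
2. Find RESPONSE with id req-7865: 2024-09-23 10:14:25.378
3. Latency: 2024-09-23 10:14:25.378 - 2024-09-23 10:14:25.043 = 335ms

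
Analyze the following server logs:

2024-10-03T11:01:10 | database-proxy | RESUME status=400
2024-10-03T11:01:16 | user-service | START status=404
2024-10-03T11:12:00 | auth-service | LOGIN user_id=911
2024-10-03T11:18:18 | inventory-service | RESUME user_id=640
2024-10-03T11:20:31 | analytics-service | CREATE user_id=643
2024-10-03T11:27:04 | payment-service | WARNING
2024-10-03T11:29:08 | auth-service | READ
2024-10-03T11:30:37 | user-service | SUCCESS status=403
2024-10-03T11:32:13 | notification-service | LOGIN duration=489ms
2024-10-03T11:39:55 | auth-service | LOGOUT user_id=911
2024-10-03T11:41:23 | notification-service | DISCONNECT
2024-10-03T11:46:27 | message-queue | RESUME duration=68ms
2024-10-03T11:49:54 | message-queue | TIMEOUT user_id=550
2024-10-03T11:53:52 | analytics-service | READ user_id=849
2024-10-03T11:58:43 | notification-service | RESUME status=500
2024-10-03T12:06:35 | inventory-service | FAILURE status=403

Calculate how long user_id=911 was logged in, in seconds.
1675

To calculate session duration:

1. Find LOGIN event for user_id=911: 2024-10-03T11:12:00
2. Find LOGOUT event for user_id=911: 2024-10-03T11:39:55
3. Session duration: 2024-10-03T11:39:55 - 2024-10-03T11:12:00 = 1675 seconds (27 minutes)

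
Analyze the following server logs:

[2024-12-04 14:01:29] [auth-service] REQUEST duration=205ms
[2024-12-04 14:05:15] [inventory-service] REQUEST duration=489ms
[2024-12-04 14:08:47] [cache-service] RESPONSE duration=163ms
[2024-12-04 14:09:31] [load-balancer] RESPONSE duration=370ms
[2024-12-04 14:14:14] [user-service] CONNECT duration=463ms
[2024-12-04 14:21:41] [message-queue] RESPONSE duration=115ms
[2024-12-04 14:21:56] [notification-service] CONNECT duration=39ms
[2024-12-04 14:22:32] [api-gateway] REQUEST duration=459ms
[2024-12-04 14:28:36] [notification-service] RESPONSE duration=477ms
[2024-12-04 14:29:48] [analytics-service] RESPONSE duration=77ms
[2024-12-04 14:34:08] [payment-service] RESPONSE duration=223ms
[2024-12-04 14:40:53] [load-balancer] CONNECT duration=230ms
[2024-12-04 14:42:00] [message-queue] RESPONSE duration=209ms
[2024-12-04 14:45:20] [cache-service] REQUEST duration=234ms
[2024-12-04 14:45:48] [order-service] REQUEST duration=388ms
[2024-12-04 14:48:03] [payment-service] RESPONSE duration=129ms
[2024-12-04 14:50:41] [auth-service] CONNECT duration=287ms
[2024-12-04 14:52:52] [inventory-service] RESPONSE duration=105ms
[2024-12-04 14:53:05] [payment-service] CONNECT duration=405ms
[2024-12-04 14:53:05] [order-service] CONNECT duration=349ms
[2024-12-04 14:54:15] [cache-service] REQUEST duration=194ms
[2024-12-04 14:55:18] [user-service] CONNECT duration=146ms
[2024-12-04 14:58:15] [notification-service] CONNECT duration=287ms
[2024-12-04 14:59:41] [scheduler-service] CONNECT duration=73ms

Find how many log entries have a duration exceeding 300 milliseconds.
8

To count timeouts:

1. Threshold: 300ms
2. Extract duration from each log entry
3. Count entries where duration > 300
4. Timeout count: 8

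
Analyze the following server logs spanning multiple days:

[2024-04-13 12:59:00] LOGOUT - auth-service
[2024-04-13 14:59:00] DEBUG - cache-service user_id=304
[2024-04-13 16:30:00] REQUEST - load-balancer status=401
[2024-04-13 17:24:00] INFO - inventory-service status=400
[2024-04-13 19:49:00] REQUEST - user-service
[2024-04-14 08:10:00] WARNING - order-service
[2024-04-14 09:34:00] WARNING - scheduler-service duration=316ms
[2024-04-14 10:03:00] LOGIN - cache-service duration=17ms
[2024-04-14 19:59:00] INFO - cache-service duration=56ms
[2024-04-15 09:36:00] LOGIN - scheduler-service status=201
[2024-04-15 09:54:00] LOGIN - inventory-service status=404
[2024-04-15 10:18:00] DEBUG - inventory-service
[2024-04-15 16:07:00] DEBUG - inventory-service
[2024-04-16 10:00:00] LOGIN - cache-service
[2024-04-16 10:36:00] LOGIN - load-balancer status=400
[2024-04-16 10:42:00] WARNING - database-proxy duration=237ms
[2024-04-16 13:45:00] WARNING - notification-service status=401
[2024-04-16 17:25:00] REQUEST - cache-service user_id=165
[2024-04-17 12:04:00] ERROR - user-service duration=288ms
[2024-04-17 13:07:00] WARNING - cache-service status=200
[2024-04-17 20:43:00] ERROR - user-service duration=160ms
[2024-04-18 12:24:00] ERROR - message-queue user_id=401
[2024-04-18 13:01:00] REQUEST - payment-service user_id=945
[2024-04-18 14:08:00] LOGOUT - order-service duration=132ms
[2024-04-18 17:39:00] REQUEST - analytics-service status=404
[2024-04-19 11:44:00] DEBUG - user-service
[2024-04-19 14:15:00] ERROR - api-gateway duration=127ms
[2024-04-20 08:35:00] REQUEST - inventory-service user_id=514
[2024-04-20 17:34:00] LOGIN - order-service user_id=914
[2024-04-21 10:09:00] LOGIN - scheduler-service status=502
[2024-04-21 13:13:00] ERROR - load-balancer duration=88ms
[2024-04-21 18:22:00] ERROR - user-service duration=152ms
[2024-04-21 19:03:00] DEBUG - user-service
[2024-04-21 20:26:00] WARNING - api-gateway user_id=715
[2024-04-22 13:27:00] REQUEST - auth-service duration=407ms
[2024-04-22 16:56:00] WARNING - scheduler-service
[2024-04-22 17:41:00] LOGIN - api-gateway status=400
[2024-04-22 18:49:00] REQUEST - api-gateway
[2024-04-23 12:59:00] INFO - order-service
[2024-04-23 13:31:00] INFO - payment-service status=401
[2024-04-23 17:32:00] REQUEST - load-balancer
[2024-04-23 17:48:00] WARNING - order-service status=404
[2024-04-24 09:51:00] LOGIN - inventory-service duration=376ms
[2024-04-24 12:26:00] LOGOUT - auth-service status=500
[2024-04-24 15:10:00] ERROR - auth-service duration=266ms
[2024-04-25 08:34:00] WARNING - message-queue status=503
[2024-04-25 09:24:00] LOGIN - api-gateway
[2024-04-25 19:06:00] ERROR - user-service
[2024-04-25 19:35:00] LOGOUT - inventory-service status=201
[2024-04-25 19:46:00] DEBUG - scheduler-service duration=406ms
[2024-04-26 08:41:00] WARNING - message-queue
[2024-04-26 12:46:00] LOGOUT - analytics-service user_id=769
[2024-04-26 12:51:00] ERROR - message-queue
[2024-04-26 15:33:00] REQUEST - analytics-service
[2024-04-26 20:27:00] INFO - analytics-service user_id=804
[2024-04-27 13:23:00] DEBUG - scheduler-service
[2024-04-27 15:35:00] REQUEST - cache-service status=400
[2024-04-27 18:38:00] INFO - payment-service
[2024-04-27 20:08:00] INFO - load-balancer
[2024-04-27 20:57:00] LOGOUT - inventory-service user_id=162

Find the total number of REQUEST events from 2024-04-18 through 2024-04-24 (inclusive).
6

To filter by date range:

1. Date range: 2024-04-18 through 2024-04-24, both dates inclusive
2. Filter for REQUEST events whose date falls in this range
3. Count matching events: 6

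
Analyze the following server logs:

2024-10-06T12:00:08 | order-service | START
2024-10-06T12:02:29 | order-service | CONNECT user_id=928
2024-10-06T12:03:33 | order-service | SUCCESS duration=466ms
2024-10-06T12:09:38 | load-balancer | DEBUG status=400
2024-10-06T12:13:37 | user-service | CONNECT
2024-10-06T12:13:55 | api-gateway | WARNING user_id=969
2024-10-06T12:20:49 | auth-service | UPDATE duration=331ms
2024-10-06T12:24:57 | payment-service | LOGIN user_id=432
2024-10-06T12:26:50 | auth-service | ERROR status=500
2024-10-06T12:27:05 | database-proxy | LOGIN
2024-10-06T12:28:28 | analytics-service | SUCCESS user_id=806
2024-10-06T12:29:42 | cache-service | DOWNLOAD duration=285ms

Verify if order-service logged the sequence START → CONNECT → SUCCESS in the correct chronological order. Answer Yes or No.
Yes

To verify sequence order:

1. Find all events in sequence START → CONNECT → SUCCESS for order-service
2. Extract their timestamps
3. Check if timestamps are in ascending order
4. Result: Yes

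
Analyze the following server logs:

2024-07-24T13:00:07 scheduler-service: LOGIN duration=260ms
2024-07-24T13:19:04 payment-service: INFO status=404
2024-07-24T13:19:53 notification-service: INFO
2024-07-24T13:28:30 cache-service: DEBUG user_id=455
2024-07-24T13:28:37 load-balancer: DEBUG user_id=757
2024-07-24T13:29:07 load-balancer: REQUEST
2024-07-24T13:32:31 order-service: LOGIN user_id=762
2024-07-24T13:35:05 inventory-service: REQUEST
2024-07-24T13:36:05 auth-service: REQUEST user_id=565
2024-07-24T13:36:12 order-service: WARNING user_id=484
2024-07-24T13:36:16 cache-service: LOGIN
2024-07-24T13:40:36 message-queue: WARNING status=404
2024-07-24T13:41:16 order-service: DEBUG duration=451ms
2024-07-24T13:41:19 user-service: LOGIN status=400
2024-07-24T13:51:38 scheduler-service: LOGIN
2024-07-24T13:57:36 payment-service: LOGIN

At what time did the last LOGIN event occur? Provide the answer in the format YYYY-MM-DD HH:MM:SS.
2024-07-24 13:57:36

To find the last event:

1. Filter for all LOGIN events
2. Sort by timestamp
3. Select the last one
4. Timestamp: 2024-07-24 13:57:36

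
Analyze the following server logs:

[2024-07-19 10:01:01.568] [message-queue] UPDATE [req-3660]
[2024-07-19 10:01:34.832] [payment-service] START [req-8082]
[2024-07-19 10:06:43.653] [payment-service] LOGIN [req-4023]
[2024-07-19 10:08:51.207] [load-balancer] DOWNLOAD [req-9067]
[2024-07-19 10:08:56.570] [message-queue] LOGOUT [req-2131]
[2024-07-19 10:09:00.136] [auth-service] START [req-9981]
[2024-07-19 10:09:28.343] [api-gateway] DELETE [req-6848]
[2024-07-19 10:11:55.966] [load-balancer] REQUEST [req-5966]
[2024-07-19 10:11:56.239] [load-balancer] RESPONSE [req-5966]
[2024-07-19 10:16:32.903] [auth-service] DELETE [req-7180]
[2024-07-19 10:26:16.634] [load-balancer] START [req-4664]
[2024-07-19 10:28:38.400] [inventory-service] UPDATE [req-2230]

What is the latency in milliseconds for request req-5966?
273

To calculate latency:

1. Find REQUEST with id req-5966: 2024-07-19 10:11:55.966
2. Find RESPONSE with id req-5966: 2024-07-19 10:11:56.239
3. Latency: 2024-07-19 10:11:56.239 - 2024-07-19 10:11:55.966 = 273ms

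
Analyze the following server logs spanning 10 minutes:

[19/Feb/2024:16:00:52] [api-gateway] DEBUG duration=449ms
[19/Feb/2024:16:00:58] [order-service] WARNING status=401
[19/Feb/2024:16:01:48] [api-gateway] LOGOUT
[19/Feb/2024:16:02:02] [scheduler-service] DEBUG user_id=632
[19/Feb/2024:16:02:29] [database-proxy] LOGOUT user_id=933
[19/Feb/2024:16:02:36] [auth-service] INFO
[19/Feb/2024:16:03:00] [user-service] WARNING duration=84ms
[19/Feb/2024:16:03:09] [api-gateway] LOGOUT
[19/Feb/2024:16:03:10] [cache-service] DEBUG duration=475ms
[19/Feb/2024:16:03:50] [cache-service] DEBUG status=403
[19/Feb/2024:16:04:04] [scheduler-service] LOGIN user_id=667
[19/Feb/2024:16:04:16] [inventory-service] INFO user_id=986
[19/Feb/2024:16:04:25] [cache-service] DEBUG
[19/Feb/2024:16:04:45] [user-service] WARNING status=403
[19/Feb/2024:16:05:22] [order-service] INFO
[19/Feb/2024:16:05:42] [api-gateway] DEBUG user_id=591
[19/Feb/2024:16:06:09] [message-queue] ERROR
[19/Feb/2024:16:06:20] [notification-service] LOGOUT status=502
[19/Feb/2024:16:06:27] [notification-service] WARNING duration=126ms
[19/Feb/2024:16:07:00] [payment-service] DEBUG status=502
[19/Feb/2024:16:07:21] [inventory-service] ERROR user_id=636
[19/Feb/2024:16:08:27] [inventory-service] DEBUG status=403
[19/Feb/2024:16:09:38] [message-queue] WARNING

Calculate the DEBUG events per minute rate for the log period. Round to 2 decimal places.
0.8

To calculate the rate:

1. Count total DEBUG events: 8
2. Total time period: 10 minutes
3. Rate = 8 / 10 = 0.8 events per minute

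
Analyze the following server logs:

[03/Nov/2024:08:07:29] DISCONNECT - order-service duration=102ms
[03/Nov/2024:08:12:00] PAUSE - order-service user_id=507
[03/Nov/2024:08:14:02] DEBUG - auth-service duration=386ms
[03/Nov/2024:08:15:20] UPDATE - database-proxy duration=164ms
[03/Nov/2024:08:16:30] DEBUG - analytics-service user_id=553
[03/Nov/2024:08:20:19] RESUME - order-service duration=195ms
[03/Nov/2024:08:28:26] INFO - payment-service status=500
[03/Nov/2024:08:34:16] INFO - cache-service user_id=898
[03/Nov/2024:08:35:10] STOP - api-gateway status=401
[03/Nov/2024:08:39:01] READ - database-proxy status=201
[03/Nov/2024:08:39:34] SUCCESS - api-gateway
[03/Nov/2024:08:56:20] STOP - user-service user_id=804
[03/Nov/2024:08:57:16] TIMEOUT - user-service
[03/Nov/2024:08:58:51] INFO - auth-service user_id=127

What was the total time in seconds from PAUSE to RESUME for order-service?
499

To calculate state duration:

1. Find PAUSE event for order-service: 03/Nov/2024:08:12:00
2. Find RESUME event for order-service: 03/Nov/2024:08:20:19
3. Calculate duration: 03/Nov/2024:08:20:19 - 03/Nov/2024:08:12:00 = 499 seconds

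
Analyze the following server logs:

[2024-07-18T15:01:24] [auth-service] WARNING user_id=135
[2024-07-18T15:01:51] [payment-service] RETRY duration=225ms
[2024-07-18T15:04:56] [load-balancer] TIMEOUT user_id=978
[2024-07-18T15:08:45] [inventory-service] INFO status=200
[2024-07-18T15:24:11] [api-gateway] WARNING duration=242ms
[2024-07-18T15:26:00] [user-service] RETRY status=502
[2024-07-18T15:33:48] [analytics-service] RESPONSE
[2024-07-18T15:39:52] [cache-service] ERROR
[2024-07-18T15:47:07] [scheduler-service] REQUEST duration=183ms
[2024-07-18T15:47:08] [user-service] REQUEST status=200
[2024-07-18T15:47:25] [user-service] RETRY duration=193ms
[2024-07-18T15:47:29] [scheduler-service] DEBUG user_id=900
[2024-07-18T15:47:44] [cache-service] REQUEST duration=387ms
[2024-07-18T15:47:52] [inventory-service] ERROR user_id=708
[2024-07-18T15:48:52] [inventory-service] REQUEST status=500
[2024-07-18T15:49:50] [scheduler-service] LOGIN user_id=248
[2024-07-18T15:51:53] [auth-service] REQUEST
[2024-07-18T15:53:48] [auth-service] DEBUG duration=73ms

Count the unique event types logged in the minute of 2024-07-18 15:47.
4

To count unique event types:

1. Filter events in the minute starting at 2024-07-18 15:47
2. Extract event types from matching entries
3. Count unique types: 4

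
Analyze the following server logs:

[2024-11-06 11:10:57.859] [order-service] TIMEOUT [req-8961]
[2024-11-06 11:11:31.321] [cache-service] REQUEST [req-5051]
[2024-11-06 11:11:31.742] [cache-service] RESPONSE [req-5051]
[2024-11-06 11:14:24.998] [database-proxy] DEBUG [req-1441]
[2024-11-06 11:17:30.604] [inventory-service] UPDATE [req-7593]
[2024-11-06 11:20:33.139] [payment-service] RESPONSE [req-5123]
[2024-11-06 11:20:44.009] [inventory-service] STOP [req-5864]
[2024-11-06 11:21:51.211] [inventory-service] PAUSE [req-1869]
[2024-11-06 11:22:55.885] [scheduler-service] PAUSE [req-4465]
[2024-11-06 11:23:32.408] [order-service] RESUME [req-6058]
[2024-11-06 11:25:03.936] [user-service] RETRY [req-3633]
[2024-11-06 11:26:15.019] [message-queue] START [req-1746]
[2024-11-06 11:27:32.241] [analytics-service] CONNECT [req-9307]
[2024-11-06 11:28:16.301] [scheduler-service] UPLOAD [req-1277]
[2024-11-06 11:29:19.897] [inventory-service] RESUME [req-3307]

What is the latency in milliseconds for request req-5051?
421

To calculate latency:

1. Find REQUEST with id req-5051: 2024-11-06 11:11:31.321
2. Find RESPONSE with id req-5051: 2024-11-06 11:11:31.742
3. Latency: 2024-11-06 11:11:31.742 - 2024-11-06 11:11:31.321 = 421ms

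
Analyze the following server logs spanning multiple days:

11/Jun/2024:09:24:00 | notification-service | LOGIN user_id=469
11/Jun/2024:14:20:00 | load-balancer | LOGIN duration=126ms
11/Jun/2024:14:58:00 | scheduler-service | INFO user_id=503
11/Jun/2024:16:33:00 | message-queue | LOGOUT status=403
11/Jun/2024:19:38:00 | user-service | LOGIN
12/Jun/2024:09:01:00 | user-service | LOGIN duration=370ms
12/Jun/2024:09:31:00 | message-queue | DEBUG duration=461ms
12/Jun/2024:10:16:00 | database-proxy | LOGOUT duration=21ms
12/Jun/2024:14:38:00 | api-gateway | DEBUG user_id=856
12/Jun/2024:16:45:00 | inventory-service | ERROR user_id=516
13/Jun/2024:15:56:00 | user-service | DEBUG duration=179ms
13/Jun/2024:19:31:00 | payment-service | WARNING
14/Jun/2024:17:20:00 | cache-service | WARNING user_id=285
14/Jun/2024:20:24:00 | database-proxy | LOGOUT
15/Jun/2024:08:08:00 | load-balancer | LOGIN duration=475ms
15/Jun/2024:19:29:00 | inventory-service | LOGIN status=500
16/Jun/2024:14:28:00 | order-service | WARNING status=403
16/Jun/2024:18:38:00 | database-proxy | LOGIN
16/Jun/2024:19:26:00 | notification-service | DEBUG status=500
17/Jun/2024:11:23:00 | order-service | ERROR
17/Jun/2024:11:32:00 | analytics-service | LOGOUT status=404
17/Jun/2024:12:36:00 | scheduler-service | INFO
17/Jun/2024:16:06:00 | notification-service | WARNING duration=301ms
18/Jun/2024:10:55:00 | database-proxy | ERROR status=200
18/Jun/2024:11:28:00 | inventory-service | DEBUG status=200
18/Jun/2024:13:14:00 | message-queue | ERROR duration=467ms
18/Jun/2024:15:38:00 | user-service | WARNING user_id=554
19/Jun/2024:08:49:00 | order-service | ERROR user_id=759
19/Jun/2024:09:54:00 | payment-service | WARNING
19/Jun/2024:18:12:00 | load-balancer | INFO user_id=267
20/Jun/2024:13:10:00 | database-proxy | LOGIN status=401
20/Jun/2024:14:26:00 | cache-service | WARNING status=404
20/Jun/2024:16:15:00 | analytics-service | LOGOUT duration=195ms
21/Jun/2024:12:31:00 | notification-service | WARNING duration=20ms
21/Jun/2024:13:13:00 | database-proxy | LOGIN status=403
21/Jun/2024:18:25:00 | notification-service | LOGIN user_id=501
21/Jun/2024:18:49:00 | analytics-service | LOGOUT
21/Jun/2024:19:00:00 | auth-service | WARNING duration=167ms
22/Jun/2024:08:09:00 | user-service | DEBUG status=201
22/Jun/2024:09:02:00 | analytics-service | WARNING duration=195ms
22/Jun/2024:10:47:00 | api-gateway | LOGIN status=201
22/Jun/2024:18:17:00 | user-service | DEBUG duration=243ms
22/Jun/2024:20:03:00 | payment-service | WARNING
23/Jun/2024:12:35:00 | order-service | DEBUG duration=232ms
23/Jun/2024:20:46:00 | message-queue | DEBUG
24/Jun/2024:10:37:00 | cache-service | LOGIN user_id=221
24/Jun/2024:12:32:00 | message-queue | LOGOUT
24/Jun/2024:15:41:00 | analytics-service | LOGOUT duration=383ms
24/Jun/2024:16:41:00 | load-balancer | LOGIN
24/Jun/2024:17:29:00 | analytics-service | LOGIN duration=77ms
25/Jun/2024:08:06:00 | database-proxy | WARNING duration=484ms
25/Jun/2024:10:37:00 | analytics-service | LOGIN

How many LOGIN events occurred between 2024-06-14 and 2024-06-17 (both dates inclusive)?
3

To filter by date range:

1. Date range: 2024-06-14 through 2024-06-17, both dates inclusive
2. Filter for LOGIN events whose date falls in this range
3. Count matching events: 3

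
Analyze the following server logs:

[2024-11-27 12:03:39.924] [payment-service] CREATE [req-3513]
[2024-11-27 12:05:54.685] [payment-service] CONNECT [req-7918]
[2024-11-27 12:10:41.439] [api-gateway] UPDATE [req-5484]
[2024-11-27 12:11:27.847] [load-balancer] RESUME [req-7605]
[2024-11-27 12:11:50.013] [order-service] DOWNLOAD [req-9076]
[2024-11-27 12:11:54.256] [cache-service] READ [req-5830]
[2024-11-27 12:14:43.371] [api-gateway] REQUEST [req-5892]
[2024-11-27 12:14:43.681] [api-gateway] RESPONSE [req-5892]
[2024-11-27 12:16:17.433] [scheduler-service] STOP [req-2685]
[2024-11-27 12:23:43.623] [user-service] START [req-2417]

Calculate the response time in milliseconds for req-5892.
310

To calculate latency:

1. Find REQUEST with id req-5892: 2024-11-27 12:14:43.371
2. Find RESPONSE with id req-5892: 2024-11-27 12:14:43.681
3. Latency: 2024-11-27 12:14:43.681 - 2024-11-27 12:14:43.371 = 310ms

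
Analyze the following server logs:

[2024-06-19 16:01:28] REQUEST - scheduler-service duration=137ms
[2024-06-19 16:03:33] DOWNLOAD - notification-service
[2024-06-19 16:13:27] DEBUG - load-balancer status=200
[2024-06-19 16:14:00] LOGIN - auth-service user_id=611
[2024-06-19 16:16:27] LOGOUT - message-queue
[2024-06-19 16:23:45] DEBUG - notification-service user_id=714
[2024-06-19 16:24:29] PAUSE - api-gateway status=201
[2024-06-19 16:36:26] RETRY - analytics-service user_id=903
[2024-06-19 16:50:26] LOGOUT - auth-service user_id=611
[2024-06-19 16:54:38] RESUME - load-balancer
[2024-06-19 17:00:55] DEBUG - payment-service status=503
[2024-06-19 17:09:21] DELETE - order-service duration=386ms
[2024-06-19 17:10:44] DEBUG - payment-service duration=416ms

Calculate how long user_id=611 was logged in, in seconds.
2186

To calculate session duration:

1. Find LOGIN event for user_id=611: 2024-06-19 16:14:00
2. Find LOGOUT event for user_id=611: 2024-06-19 16:50:26
3. Session duration: 2024-06-19 16:50:26 - 2024-06-19 16:14:00 = 2186 seconds (36 minutes)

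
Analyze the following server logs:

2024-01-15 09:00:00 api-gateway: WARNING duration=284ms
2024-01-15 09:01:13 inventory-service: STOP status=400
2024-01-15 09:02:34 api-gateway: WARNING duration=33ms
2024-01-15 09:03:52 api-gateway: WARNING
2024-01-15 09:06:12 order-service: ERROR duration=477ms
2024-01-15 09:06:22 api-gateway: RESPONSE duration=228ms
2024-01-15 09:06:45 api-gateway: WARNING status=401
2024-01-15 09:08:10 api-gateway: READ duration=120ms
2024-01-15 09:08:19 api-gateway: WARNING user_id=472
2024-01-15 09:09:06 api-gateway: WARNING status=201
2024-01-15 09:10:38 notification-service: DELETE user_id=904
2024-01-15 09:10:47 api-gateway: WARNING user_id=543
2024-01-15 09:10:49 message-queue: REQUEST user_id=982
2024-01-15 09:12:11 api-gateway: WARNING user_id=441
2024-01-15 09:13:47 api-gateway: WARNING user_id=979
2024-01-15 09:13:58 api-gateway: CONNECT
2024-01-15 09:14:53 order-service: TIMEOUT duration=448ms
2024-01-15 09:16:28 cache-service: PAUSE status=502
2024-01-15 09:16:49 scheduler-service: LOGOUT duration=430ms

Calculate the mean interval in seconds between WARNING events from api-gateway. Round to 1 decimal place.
103.4

To calculate average interval:

1. Find all WARNING events for api-gateway in order
2. Calculate time gaps between consecutive events
3. Compute mean of gaps: 827 / 8 = 103.4 seconds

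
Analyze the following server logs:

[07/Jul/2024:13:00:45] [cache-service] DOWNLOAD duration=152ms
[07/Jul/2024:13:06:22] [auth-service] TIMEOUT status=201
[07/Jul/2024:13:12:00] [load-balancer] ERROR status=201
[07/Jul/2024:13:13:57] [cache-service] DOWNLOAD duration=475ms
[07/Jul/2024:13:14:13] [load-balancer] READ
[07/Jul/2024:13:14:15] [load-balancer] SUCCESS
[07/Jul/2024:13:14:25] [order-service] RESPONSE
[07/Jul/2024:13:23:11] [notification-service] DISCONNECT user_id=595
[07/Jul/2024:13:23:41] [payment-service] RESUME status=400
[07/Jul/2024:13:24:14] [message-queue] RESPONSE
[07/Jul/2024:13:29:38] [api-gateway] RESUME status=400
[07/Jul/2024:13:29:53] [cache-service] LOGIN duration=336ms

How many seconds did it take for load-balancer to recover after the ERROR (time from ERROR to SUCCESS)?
135

To calculate recovery time:

1. Find ERROR event for load-balancer: 07/Jul/2024:13:12:00
2. Find next SUCCESS event for load-balancer: 07/Jul/2024:13:14:15
3. Recovery time: 07/Jul/2024:13:14:15 - 07/Jul/2024:13:12:00 = 135 seconds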